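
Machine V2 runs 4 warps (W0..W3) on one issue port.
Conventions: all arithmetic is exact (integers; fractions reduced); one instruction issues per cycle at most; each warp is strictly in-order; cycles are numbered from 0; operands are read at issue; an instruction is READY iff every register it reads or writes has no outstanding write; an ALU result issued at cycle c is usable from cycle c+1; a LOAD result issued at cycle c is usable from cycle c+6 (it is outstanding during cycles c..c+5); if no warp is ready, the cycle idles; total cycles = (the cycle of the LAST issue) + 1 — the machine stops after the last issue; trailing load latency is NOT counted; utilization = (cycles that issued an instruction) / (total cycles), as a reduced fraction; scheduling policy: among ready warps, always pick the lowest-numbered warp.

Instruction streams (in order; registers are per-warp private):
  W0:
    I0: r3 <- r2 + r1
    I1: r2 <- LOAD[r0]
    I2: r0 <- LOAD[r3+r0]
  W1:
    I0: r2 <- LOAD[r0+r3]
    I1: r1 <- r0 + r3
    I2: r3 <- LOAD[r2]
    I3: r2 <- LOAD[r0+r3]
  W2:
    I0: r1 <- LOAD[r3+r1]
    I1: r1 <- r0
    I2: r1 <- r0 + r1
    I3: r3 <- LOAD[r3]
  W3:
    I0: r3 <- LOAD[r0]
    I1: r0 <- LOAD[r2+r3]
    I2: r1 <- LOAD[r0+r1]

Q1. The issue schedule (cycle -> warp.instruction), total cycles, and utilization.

cycle 0: W0.I0
cycle 1: W0.I1
cycle 2: W0.I2
cycle 3: W1.I0
cycle 4: W1.I1
cycle 5: W2.I0
cycle 6: W3.I0
cycle 7: idle
cycle 8: idle
cycle 9: W1.I2
cycle 10: idle
cycle 11: W2.I1
cycle 12: W2.I2
cycle 13: W2.I3
cycle 14: W3.I1
cycle 15: W1.I3
cycle 16: idle
cycle 17: idle
cycle 18: idle
cycle 19: idle
cycle 20: W3.I2

Answer: 21 cycles, utilization 2/3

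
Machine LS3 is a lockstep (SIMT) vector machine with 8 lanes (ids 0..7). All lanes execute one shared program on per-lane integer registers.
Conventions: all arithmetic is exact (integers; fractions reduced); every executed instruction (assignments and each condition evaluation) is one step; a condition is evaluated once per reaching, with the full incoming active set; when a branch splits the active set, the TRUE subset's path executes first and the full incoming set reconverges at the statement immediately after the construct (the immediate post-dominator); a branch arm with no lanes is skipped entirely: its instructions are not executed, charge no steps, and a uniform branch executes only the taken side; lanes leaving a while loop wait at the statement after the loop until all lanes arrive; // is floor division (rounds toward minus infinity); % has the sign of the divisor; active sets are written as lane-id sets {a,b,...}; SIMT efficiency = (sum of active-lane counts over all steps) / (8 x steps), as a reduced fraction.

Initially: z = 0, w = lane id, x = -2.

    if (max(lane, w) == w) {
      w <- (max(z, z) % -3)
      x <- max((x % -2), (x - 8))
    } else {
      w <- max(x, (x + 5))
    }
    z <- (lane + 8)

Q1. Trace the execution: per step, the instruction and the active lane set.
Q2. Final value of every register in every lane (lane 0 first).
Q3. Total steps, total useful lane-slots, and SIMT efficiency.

step 0: eval (max(lane, w) == w)     {0,1,2,3,4,5,6,7}
step 1: w <- (max(z, z) % -3)        {0,1,2,3,4,5,6,7}
step 2: x <- max((x % -2), (x - 8))  {0,1,2,3,4,5,6,7}
step 3: z <- (lane + 8)              {0,1,2,3,4,5,6,7}

Answer: 4 steps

z: 8,9,10,11,12,13,14,15
w: 0,0,0,0,0,0,0,0
x: 0,0,0,0,0,0,0,0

steps = 4; useful = 32; efficiency = 32/32 = 1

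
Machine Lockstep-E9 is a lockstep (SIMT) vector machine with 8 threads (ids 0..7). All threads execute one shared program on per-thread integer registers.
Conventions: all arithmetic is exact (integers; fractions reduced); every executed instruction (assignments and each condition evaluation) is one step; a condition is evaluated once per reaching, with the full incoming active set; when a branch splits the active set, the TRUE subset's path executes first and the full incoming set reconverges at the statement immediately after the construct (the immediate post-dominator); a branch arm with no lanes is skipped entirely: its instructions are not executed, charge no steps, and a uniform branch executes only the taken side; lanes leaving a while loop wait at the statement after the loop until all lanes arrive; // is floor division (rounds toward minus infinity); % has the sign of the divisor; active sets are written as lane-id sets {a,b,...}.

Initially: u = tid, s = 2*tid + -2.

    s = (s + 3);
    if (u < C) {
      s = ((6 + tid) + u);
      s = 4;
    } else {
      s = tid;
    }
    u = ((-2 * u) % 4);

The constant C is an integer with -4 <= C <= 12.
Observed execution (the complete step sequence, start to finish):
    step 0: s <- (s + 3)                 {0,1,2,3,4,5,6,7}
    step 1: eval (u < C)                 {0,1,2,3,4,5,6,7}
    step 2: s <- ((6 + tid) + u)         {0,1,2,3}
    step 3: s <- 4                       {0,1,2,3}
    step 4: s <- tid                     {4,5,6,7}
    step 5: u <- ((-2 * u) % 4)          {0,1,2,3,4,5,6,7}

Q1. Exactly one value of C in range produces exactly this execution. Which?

Answer: C = 4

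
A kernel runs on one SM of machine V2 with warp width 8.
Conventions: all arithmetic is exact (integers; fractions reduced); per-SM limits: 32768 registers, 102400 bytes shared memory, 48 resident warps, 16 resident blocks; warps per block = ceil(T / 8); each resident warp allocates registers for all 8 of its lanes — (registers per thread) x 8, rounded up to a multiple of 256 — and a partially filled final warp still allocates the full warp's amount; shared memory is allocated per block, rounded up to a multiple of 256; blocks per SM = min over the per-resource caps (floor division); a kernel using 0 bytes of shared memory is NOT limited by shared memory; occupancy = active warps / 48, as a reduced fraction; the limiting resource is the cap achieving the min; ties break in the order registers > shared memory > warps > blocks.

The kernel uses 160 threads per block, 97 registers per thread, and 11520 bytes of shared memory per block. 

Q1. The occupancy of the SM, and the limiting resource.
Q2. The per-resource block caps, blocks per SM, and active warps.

Answer: occupancy 5/12, limited by registers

registers: 1 block
shared memory: 8 blocks
warps: 2 blocks
blocks: 16 blocks

Answer: 1 block, 20 active warps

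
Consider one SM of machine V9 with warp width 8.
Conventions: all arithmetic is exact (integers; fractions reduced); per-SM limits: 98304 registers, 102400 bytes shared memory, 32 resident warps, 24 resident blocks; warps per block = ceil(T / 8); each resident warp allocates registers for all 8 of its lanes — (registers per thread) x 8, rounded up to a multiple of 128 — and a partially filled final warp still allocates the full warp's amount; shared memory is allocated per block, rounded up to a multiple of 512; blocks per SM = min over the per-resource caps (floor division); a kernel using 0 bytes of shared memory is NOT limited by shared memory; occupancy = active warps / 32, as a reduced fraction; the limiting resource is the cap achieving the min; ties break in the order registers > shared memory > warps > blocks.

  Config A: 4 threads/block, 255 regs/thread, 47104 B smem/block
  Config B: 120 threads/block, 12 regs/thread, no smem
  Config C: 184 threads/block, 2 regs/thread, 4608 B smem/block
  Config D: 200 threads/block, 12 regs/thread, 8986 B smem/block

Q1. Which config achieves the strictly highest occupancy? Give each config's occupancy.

occupancies: A 1/16, B 15/16, C 23/32, D 25/32

Answer: B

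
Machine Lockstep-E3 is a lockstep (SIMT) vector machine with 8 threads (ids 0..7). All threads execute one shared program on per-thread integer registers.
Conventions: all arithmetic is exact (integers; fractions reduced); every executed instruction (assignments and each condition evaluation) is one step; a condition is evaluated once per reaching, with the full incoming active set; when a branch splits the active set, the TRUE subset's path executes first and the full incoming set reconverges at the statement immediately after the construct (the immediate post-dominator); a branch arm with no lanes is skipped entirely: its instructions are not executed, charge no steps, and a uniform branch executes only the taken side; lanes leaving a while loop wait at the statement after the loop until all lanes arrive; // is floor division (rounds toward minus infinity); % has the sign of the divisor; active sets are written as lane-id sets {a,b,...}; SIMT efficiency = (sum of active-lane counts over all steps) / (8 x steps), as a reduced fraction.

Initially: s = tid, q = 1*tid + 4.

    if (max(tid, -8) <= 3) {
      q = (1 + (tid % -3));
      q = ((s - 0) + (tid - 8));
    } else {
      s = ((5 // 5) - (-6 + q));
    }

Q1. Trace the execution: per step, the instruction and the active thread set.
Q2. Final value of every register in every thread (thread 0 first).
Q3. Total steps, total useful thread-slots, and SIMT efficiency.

step 0: eval (max(tid, -8) <= 3)     {0,1,2,3,4,5,6,7}
step 1: q <- (1 + (tid % -3))        {0,1,2,3}
step 2: q <- ((s - 0) + (tid - 8))   {0,1,2,3}
step 3: s <- ((5 // 5) - (-6 + q))   {4,5,6,7}

Answer: 4 steps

s: 0,1,2,3,-1,-2,-3,-4
q: -8,-6,-4,-2,8,9,10,11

steps = 4; useful = 20; efficiency = 20/32 = 5/8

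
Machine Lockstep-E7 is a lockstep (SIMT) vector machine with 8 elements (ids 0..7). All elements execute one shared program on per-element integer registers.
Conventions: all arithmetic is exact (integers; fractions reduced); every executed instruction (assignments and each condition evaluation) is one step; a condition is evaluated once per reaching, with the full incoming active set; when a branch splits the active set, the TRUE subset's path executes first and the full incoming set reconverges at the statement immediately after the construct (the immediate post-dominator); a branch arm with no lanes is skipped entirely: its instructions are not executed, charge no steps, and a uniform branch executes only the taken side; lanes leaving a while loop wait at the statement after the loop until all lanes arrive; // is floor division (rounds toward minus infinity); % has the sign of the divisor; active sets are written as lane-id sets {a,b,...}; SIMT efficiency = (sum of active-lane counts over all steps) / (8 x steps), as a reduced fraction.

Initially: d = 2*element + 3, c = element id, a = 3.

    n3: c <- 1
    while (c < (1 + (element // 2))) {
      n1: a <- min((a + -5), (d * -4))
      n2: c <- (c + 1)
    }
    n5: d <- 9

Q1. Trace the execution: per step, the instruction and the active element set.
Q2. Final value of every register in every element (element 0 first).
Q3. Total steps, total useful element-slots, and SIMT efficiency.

step 0: c <- 1                       {0,1,2,3,4,5,6,7}
step 1: eval (c < (1 + (element // 2))) {0,1,2,3,4,5,6,7}
step 2: a <- min((a + -5), (d * -4)) {2,3,4,5,6,7}
step 3: c <- (c + 1)                 {2,3,4,5,6,7}
step 4: eval (c < (1 + (element // 2))) {2,3,4,5,6,7}
step 5: a <- min((a + -5), (d * -4)) {4,5,6,7}
step 6: c <- (c + 1)                 {4,5,6,7}
step 7: eval (c < (1 + (element // 2))) {4,5,6,7}
step 8: a <- min((a + -5), (d * -4)) {6,7}
step 9: c <- (c + 1)                 {6,7}
step 10: eval (c < (1 + (element // 2))) {6,7}
step 11: d <- 9                       {0,1,2,3,4,5,6,7}

Answer: 12 steps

d: 9,9,9,9,9,9,9,9
c: 1,1,2,2,3,3,4,4
a: 3,3,-28,-36,-49,-57,-70,-78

steps = 12; useful = 60; efficiency = 60/96 = 5/8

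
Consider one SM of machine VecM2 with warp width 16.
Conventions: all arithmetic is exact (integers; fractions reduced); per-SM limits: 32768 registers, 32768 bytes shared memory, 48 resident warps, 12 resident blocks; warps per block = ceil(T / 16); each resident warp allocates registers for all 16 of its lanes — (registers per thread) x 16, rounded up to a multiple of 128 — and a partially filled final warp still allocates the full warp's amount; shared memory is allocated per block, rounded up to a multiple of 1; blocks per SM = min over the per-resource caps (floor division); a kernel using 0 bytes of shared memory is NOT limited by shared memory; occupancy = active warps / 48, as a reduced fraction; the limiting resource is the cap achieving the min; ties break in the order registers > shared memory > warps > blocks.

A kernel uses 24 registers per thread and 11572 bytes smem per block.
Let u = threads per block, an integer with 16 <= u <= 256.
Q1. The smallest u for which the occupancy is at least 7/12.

Answer: u = 209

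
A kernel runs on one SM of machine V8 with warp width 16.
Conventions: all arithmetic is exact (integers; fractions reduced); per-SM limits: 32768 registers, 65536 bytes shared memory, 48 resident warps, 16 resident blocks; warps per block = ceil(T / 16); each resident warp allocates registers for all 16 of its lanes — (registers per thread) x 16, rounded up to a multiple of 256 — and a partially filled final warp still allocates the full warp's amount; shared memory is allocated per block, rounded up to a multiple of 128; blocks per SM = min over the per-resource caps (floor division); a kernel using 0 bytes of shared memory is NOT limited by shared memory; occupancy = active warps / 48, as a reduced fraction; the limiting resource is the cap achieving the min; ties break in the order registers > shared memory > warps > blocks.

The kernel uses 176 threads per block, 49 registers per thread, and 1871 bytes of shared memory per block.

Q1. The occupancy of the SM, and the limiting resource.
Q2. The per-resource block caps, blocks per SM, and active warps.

Answer: occupancy 11/24, limited by registers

registers: 2 blocks
shared memory: 34 blocks
warps: 4 blocks
blocks: 16 blocks

Answer: 2 blocks, 22 active warps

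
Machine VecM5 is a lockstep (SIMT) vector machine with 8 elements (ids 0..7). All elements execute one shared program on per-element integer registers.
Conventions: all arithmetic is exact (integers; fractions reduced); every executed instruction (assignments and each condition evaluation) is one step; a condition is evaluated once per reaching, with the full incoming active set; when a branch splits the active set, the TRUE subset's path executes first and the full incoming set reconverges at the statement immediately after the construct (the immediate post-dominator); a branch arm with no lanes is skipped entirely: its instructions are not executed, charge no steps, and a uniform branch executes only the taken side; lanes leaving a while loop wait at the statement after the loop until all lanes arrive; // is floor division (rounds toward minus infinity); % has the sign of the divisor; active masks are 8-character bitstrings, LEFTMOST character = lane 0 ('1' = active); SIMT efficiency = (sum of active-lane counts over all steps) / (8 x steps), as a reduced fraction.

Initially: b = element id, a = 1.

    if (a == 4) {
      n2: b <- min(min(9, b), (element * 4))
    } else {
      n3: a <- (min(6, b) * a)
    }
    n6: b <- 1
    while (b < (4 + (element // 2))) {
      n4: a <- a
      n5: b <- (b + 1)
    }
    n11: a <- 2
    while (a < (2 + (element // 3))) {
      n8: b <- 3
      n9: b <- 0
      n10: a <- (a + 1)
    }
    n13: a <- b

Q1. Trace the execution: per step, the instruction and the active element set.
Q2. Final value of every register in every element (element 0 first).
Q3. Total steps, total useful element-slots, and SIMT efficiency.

step 0: eval (a == 4)                11111111
step 1: a <- (min(6, b) * a)         11111111
step 2: b <- 1                       11111111
step 3: eval (b < (4 + (element // 2))) 11111111
step 4: a <- a                       11111111
step 5: b <- (b + 1)                 11111111
step 6: eval (b < (4 + (element // 2))) 11111111
step 7: a <- a                       11111111
step 8: b <- (b + 1)                 11111111
step 9: eval (b < (4 + (element // 2))) 11111111
step 10: a <- a                       11111111
step 11: b <- (b + 1)                 11111111
step 12: eval (b < (4 + (element // 2))) 11111111
step 13: a <- a                       00111111
step 14: b <- (b + 1)                 00111111
step 15: eval (b < (4 + (element // 2))) 00111111
step 16: a <- a                       00001111
step 17: b <- (b + 1)                 00001111
step 18: eval (b < (4 + (element // 2))) 00001111
step 19: a <- a                       00000011
step 20: b <- (b + 1)                 00000011
step 21: eval (b < (4 + (element // 2))) 00000011
step 22: a <- 2                       11111111
step 23: eval (a < (2 + (element // 3))) 11111111
step 24: b <- 3                       00011111
step 25: b <- 0                       00011111
step 26: a <- (a + 1)                 00011111
step 27: eval (a < (2 + (element // 3))) 00011111
step 28: b <- 3                       00000011
step 29: b <- 0                       00000011
step 30: a <- (a + 1)                 00000011
step 31: eval (a < (2 + (element // 3))) 00000011
step 32: a <- b                       11111111

Answer: 33 steps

b: 4,4,5,0,0,0,0,0
a: 4,4,5,0,0,0,0,0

steps = 33; useful = 192; efficiency = 192/264 = 8/11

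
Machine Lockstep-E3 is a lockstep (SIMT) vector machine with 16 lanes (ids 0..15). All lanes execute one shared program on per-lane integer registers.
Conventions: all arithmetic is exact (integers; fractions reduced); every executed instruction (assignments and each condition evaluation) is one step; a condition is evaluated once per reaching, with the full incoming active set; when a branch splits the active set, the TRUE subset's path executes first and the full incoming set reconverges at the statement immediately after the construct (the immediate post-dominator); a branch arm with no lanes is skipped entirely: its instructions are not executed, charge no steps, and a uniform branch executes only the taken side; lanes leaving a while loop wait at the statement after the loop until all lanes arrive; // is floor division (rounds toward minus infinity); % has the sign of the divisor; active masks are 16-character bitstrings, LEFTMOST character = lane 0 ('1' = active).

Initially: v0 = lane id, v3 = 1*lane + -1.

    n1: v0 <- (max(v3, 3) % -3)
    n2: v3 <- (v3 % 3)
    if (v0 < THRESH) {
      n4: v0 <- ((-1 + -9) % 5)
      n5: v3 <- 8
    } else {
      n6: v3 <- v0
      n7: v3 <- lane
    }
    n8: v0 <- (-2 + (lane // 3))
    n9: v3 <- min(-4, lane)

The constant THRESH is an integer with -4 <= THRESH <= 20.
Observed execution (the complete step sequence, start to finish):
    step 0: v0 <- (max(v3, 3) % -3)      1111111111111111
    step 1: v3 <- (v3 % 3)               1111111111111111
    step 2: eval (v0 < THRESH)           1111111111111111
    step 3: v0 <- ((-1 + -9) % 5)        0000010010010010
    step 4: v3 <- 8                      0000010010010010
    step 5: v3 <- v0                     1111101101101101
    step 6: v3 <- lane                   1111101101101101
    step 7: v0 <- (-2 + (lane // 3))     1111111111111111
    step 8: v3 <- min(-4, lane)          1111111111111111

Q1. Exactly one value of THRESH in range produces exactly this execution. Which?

Answer: THRESH = -1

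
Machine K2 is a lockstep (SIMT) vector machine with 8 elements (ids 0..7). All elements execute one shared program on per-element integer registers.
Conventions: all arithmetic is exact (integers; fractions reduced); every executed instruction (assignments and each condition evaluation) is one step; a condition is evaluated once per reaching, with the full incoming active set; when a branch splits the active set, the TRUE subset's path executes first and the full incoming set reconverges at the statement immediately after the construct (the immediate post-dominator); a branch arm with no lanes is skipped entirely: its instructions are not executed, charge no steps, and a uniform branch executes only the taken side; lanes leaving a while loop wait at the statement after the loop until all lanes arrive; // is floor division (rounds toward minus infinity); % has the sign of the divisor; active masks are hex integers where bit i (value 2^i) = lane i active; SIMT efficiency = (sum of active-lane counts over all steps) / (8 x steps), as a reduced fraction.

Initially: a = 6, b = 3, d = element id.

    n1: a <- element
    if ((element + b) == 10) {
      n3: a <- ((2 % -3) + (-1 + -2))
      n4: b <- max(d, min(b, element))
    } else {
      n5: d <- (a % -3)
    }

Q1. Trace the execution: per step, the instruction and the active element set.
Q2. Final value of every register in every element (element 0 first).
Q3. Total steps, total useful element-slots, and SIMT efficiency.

step 0: a <- element                 0xff
step 1: eval ((element + b) == 10)   0xff
step 2: a <- ((2 % -3) + (-1 + -2))  0x80
step 3: b <- max(d, min(b, element)) 0x80
step 4: d <- (a % -3)                0x7f

Answer: 5 steps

a: 0,1,2,3,4,5,6,-4
b: 3,3,3,3,3,3,3,7
d: 0,-2,-1,0,-2,-1,0,7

steps = 5; useful = 25; efficiency = 25/40 = 5/8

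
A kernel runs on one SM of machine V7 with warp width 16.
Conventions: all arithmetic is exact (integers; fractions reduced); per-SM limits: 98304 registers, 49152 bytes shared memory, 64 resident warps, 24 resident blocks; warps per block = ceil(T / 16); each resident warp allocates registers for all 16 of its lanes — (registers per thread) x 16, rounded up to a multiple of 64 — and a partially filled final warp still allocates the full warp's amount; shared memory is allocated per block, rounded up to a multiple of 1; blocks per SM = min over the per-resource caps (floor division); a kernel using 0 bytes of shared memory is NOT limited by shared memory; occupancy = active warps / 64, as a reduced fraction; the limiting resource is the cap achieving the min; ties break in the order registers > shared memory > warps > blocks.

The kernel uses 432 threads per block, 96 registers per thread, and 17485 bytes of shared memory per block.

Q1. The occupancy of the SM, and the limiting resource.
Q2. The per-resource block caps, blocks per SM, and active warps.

Answer: occupancy 27/32, limited by registers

registers: 2 blocks
shared memory: 2 blocks
warps: 2 blocks
blocks: 24 blocks

Answer: 2 blocks, 54 active warps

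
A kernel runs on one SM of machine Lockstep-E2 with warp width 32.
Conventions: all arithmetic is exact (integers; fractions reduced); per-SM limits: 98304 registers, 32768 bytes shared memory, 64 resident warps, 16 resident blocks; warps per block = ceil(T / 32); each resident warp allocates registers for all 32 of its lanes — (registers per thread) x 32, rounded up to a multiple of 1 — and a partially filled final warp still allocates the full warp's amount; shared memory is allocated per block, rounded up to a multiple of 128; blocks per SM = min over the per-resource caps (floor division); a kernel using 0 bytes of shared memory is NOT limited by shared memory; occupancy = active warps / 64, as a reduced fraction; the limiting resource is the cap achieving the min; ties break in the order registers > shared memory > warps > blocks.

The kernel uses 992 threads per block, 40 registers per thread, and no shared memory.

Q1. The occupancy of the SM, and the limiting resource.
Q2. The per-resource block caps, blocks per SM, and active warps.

Answer: occupancy 31/32, limited by registers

registers: 2 blocks
shared memory: no limit (kernel uses none)
warps: 2 blocks
blocks: 16 blocks

Answer: 2 blocks, 62 active warps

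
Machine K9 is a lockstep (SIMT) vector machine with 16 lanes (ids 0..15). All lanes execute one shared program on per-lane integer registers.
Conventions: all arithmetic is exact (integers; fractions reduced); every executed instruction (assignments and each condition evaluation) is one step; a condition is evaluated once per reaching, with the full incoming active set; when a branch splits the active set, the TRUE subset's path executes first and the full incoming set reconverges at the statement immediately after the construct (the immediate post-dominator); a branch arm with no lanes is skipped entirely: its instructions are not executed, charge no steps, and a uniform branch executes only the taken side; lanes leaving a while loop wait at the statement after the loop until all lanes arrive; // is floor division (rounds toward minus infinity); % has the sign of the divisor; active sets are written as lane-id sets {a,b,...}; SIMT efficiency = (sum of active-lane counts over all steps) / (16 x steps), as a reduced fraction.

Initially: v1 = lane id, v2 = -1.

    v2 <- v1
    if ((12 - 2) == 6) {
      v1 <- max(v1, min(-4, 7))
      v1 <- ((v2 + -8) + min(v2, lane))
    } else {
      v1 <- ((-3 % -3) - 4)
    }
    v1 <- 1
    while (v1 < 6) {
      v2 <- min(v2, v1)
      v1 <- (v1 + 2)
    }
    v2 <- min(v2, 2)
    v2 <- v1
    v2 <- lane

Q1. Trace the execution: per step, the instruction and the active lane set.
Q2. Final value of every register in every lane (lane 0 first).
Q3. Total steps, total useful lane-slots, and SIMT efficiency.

step 0: v2 <- v1                     {0,1,2,3,4,5,6,7,8,9,10,11,12,13,14,15}
step 1: eval ((12 - 2) == 6)         {0,1,2,3,4,5,6,7,8,9,10,11,12,13,14,15}
step 2: v1 <- ((-3 % -3) - 4)        {0,1,2,3,4,5,6,7,8,9,10,11,12,13,14,15}
step 3: v1 <- 1                      {0,1,2,3,4,5,6,7,8,9,10,11,12,13,14,15}
step 4: eval (v1 < 6)                {0,1,2,3,4,5,6,7,8,9,10,11,12,13,14,15}
step 5: v2 <- min(v2, v1)            {0,1,2,3,4,5,6,7,8,9,10,11,12,13,14,15}
step 6: v1 <- (v1 + 2)               {0,1,2,3,4,5,6,7,8,9,10,11,12,13,14,15}
step 7: eval (v1 < 6)                {0,1,2,3,4,5,6,7,8,9,10,11,12,13,14,15}
step 8: v2 <- min(v2, v1)            {0,1,2,3,4,5,6,7,8,9,10,11,12,13,14,15}
step 9: v1 <- (v1 + 2)               {0,1,2,3,4,5,6,7,8,9,10,11,12,13,14,15}
step 10: eval (v1 < 6)                {0,1,2,3,4,5,6,7,8,9,10,11,12,13,14,15}
step 11: v2 <- min(v2, v1)            {0,1,2,3,4,5,6,7,8,9,10,11,12,13,14,15}
step 12: v1 <- (v1 + 2)               {0,1,2,3,4,5,6,7,8,9,10,11,12,13,14,15}
step 13: eval (v1 < 6)                {0,1,2,3,4,5,6,7,8,9,10,11,12,13,14,15}
step 14: v2 <- min(v2, 2)             {0,1,2,3,4,5,6,7,8,9,10,11,12,13,14,15}
step 15: v2 <- v1                     {0,1,2,3,4,5,6,7,8,9,10,11,12,13,14,15}
step 16: v2 <- lane                   {0,1,2,3,4,5,6,7,8,9,10,11,12,13,14,15}

Answer: 17 steps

v1: 7,7,7,7,7,7,7,7,7,7,7,7,7,7,7,7
v2: 0,1,2,3,4,5,6,7,8,9,10,11,12,13,14,15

steps = 17; useful = 272; efficiency = 272/272 = 1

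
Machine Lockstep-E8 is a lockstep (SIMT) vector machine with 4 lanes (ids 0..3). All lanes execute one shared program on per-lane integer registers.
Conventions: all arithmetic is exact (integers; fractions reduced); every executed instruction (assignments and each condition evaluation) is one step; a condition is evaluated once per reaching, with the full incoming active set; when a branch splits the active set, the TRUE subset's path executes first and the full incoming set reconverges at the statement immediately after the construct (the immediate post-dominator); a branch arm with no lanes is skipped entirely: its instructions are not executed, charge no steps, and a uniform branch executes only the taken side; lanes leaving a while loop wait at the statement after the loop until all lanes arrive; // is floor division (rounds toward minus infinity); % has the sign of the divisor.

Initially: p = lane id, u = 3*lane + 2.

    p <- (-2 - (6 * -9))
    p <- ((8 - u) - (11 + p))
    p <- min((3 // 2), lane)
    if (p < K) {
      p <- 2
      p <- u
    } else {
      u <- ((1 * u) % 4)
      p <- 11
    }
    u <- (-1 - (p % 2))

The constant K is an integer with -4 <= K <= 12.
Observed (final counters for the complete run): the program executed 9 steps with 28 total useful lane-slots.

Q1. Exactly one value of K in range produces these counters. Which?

Answer: K = 1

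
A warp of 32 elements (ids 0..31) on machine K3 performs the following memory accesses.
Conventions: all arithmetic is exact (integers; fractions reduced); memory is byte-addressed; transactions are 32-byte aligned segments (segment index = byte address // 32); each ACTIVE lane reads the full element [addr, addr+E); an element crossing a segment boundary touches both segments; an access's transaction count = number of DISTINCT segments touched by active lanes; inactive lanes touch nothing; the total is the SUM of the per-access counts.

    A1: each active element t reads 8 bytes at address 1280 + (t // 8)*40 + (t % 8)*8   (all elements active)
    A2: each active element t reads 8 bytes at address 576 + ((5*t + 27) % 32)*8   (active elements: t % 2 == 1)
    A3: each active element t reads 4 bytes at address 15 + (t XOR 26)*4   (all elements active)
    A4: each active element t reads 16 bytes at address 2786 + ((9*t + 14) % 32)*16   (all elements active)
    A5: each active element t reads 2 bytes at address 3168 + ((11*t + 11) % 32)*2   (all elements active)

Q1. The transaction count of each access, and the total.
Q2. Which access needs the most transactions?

A1: 6 transactions
A2: 8 transactions
A3: 5 transactions
A4: 17 transactions
A5: 2 transactions

Answer: 6,8,5,17,2; total 38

Answer: A4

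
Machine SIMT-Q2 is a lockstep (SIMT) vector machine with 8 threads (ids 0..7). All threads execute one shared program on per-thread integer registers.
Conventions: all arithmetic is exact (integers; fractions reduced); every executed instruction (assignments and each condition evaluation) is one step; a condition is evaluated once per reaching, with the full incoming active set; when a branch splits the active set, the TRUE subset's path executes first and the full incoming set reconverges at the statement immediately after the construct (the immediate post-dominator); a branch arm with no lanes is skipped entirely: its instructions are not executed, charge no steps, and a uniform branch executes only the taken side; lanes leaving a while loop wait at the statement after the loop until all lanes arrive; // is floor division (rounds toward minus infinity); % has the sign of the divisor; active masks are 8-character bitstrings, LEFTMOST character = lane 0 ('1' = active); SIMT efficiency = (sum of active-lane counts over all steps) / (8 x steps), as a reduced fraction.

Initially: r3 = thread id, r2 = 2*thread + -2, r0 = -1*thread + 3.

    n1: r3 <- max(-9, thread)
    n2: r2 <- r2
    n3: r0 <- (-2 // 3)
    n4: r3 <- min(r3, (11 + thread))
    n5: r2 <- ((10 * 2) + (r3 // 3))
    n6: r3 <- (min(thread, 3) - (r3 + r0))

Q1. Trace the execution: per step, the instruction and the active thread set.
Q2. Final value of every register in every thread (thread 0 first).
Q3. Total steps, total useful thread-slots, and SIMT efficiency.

step 0: r3 <- max(-9, thread)        11111111
step 1: r2 <- r2                     11111111
step 2: r0 <- (-2 // 3)              11111111
step 3: r3 <- min(r3, (11 + thread)) 11111111
step 4: r2 <- ((10 * 2) + (r3 // 3)) 11111111
step 5: r3 <- (min(thread, 3) - (r3 + r0)) 11111111

Answer: 6 steps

r3: 1,1,1,1,0,-1,-2,-3
r2: 20,20,20,21,21,21,22,22
r0: -1,-1,-1,-1,-1,-1,-1,-1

steps = 6; useful = 48; efficiency = 48/48 = 1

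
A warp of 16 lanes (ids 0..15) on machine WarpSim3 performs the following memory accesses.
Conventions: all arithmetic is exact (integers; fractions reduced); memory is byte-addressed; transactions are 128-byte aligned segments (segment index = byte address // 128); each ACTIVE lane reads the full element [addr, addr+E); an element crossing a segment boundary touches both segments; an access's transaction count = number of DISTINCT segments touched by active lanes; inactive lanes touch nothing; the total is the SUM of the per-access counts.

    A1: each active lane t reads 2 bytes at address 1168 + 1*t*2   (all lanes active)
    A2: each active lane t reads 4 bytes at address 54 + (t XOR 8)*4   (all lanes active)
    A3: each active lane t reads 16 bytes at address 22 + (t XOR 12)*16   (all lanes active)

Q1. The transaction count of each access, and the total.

A1: 1 transaction
A2: 1 transaction
A3: 3 transactions

Answer: 1,1,3; total 5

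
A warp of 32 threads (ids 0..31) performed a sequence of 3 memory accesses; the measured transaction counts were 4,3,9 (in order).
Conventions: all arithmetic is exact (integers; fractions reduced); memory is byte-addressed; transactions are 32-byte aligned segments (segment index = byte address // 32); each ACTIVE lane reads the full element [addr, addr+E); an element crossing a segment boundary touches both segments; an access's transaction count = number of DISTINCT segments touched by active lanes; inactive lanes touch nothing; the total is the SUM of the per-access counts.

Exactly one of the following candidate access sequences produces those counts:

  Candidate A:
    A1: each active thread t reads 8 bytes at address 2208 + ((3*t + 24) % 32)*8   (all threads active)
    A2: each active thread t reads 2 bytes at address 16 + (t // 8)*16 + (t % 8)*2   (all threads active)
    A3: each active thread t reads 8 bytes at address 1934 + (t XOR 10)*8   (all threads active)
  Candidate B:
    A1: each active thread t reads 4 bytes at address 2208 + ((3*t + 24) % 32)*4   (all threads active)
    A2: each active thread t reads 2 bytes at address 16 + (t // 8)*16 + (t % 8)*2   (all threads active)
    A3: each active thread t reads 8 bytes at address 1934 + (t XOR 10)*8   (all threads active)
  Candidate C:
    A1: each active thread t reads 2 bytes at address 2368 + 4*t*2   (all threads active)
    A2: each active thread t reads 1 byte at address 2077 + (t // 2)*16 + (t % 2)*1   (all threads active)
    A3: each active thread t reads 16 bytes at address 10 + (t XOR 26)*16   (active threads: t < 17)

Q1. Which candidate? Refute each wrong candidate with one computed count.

A: A1 gives 8 transactions, not 4
C: A1 gives 8 transactions, not 4
B: all counts match (4,3,9)

Answer: B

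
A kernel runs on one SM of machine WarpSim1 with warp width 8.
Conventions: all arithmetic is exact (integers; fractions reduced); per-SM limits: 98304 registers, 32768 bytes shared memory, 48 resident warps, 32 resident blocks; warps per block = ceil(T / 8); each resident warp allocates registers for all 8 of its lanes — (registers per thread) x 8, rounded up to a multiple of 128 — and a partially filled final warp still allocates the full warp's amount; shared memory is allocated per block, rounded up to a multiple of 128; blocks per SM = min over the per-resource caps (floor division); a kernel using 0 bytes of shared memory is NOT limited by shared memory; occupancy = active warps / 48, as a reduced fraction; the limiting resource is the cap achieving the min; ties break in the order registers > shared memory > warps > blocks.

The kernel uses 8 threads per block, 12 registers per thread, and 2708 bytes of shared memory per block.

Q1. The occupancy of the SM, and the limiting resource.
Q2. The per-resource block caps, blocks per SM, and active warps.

Answer: occupancy 11/48, limited by shared memory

registers: 768 blocks
shared memory: 11 blocks
warps: 48 blocks
blocks: 32 blocks

Answer: 11 blocks, 11 active warps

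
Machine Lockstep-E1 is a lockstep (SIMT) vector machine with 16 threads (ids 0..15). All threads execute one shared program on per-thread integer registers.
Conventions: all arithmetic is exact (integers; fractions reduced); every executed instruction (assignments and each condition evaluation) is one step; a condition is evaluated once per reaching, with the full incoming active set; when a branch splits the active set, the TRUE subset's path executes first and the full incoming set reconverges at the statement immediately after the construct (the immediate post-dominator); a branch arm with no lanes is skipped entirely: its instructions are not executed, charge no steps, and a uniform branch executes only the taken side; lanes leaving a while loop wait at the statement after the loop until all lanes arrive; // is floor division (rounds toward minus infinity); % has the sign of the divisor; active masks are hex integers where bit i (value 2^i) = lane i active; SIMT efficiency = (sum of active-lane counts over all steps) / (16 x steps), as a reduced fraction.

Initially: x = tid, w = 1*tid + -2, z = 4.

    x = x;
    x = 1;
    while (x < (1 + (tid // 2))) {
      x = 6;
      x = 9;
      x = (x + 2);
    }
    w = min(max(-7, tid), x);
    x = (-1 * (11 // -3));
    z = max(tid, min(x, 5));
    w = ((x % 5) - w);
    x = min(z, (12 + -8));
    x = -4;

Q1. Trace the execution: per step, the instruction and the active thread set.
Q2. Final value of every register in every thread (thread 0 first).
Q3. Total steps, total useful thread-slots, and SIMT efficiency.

step 0: x <- x                       0xffff
step 1: x <- 1                       0xffff
step 2: eval (x < (1 + (tid // 2)))  0xffff
step 3: x <- 6                       0xfffc
step 4: x <- 9                       0xfffc
step 5: x <- (x + 2)                 0xfffc
step 6: eval (x < (1 + (tid // 2)))  0xfffc
step 7: w <- min(max(-7, tid), x)    0xffff
step 8: x <- (-1 * (11 // -3))       0xffff
step 9: z <- max(tid, min(x, 5))     0xffff
step 10: w <- ((x % 5) - w)           0xffff
step 11: x <- min(z, (12 + -8))       0xffff
step 12: x <- -4                      0xffff

Answer: 13 steps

x: -4,-4,-4,-4,-4,-4,-4,-4,-4,-4,-4,-4,-4,-4,-4,-4
w: 4,3,2,1,0,-1,-2,-3,-4,-5,-6,-7,-7,-7,-7,-7
z: 4,4,4,4,4,5,6,7,8,9,10,11,12,13,14,15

steps = 13; useful = 200; efficiency = 200/208 = 25/26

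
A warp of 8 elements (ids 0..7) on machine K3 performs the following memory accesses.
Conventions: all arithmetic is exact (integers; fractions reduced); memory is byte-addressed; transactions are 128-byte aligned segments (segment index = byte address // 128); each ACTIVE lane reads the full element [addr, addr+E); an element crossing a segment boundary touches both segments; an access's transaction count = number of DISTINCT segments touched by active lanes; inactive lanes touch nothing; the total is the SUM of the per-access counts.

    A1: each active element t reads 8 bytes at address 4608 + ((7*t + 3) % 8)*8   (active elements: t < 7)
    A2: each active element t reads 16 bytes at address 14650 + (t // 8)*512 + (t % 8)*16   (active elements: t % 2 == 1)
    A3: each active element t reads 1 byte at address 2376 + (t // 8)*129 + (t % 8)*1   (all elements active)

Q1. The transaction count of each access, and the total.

A1: 1 transaction
A2: 2 transactions
A3: 1 transaction

Answer: 1,2,1; total 4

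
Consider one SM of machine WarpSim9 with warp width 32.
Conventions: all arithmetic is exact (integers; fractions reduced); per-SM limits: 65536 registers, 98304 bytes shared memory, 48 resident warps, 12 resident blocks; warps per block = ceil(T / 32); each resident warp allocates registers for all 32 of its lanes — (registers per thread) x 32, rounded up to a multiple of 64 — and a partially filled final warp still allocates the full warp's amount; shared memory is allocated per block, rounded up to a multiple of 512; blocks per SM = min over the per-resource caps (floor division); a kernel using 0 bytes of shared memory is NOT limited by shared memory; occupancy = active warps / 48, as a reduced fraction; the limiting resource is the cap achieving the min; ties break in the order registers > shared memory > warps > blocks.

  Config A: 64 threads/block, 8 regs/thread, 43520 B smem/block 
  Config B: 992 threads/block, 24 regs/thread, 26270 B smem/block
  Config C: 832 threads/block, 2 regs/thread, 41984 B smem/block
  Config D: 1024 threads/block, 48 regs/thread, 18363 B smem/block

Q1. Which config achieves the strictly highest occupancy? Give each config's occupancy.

occupancies: A 1/12, B 31/48, C 13/24, D 2/3

Answer: D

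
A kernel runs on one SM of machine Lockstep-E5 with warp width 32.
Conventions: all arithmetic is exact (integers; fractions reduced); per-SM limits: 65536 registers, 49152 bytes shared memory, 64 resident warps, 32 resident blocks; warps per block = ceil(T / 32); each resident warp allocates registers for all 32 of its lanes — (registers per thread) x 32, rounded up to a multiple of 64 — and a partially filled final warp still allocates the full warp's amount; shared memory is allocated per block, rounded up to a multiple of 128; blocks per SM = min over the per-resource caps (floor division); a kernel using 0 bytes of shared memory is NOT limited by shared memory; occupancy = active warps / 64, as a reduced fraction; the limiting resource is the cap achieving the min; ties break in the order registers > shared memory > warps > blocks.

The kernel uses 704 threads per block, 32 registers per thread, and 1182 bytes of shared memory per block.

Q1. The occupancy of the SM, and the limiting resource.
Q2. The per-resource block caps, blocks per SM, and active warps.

Answer: occupancy 11/16, limited by registers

registers: 2 blocks
shared memory: 38 blocks
warps: 2 blocks
blocks: 32 blocks

Answer: 2 blocks, 44 active warps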